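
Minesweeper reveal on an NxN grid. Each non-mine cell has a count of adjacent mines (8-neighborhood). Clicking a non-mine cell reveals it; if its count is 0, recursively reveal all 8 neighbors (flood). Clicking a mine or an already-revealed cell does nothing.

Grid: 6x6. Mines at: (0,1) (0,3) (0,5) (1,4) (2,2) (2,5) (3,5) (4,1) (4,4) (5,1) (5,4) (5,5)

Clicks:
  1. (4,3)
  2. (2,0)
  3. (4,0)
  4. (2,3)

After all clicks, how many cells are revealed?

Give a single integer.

Answer: 9

Derivation:
Click 1 (4,3) count=2: revealed 1 new [(4,3)] -> total=1
Click 2 (2,0) count=0: revealed 6 new [(1,0) (1,1) (2,0) (2,1) (3,0) (3,1)] -> total=7
Click 3 (4,0) count=2: revealed 1 new [(4,0)] -> total=8
Click 4 (2,3) count=2: revealed 1 new [(2,3)] -> total=9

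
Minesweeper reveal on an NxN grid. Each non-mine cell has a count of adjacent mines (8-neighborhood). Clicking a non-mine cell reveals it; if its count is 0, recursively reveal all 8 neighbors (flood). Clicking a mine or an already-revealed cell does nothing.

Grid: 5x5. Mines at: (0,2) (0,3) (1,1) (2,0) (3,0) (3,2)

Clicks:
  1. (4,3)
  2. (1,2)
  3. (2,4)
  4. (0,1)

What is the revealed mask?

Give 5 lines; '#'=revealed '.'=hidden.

Answer: .#...
..###
...##
...##
...##

Derivation:
Click 1 (4,3) count=1: revealed 1 new [(4,3)] -> total=1
Click 2 (1,2) count=3: revealed 1 new [(1,2)] -> total=2
Click 3 (2,4) count=0: revealed 7 new [(1,3) (1,4) (2,3) (2,4) (3,3) (3,4) (4,4)] -> total=9
Click 4 (0,1) count=2: revealed 1 new [(0,1)] -> total=10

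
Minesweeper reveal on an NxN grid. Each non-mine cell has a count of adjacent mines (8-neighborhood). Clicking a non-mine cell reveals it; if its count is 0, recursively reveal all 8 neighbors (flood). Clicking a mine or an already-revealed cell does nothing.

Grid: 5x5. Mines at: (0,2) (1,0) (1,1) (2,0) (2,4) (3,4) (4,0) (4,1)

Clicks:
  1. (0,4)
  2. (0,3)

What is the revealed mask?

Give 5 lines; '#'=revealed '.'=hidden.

Click 1 (0,4) count=0: revealed 4 new [(0,3) (0,4) (1,3) (1,4)] -> total=4
Click 2 (0,3) count=1: revealed 0 new [(none)] -> total=4

Answer: ...##
...##
.....
.....
.....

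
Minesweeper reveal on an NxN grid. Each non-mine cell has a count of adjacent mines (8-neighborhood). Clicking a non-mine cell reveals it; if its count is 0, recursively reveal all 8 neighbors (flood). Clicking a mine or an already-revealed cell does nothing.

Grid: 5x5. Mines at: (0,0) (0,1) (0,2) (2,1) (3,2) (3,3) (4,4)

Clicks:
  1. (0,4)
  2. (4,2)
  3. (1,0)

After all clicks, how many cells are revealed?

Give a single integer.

Answer: 8

Derivation:
Click 1 (0,4) count=0: revealed 6 new [(0,3) (0,4) (1,3) (1,4) (2,3) (2,4)] -> total=6
Click 2 (4,2) count=2: revealed 1 new [(4,2)] -> total=7
Click 3 (1,0) count=3: revealed 1 new [(1,0)] -> total=8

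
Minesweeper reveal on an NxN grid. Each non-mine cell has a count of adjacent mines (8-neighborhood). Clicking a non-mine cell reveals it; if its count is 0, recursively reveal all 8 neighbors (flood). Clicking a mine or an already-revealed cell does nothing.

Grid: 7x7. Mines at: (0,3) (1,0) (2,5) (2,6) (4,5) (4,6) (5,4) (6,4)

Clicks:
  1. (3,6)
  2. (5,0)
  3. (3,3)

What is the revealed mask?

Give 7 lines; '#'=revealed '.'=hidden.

Click 1 (3,6) count=4: revealed 1 new [(3,6)] -> total=1
Click 2 (5,0) count=0: revealed 27 new [(1,1) (1,2) (1,3) (1,4) (2,0) (2,1) (2,2) (2,3) (2,4) (3,0) (3,1) (3,2) (3,3) (3,4) (4,0) (4,1) (4,2) (4,3) (4,4) (5,0) (5,1) (5,2) (5,3) (6,0) (6,1) (6,2) (6,3)] -> total=28
Click 3 (3,3) count=0: revealed 0 new [(none)] -> total=28

Answer: .......
.####..
#####..
#####.#
#####..
####...
####...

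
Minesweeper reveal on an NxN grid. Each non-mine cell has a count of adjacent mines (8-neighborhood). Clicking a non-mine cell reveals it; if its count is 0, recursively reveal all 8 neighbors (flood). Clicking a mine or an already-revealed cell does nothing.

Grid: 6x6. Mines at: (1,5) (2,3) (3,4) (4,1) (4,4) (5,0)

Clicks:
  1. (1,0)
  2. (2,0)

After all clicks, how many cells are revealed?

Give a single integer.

Answer: 16

Derivation:
Click 1 (1,0) count=0: revealed 16 new [(0,0) (0,1) (0,2) (0,3) (0,4) (1,0) (1,1) (1,2) (1,3) (1,4) (2,0) (2,1) (2,2) (3,0) (3,1) (3,2)] -> total=16
Click 2 (2,0) count=0: revealed 0 new [(none)] -> total=16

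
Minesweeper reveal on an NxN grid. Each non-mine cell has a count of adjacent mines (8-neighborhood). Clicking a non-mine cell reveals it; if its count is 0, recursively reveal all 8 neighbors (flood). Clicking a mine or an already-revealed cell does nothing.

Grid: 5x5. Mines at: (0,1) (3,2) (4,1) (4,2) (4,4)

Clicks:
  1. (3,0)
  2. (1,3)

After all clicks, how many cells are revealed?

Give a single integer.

Click 1 (3,0) count=1: revealed 1 new [(3,0)] -> total=1
Click 2 (1,3) count=0: revealed 11 new [(0,2) (0,3) (0,4) (1,2) (1,3) (1,4) (2,2) (2,3) (2,4) (3,3) (3,4)] -> total=12

Answer: 12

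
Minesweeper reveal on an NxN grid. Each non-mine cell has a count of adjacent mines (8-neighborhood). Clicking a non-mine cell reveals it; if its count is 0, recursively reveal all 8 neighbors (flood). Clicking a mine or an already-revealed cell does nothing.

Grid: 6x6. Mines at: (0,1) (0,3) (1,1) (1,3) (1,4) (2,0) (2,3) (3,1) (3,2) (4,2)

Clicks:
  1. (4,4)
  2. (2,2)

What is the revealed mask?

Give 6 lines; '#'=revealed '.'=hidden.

Answer: ......
......
..#.##
...###
...###
...###

Derivation:
Click 1 (4,4) count=0: revealed 11 new [(2,4) (2,5) (3,3) (3,4) (3,5) (4,3) (4,4) (4,5) (5,3) (5,4) (5,5)] -> total=11
Click 2 (2,2) count=5: revealed 1 new [(2,2)] -> total=12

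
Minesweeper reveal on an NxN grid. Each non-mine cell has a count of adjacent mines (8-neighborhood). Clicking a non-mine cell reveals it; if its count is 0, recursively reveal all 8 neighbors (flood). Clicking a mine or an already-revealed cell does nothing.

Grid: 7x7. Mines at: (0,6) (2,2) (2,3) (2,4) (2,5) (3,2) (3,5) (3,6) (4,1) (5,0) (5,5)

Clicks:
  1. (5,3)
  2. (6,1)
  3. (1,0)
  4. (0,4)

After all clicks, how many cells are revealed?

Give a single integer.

Click 1 (5,3) count=0: revealed 11 new [(4,2) (4,3) (4,4) (5,1) (5,2) (5,3) (5,4) (6,1) (6,2) (6,3) (6,4)] -> total=11
Click 2 (6,1) count=1: revealed 0 new [(none)] -> total=11
Click 3 (1,0) count=0: revealed 16 new [(0,0) (0,1) (0,2) (0,3) (0,4) (0,5) (1,0) (1,1) (1,2) (1,3) (1,4) (1,5) (2,0) (2,1) (3,0) (3,1)] -> total=27
Click 4 (0,4) count=0: revealed 0 new [(none)] -> total=27

Answer: 27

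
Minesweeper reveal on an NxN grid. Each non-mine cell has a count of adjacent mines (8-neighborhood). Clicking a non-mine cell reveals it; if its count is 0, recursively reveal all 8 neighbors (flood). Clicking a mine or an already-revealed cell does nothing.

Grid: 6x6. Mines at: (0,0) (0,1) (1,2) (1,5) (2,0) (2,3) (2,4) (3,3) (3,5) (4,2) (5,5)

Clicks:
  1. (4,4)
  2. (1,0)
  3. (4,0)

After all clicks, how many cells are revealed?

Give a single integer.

Click 1 (4,4) count=3: revealed 1 new [(4,4)] -> total=1
Click 2 (1,0) count=3: revealed 1 new [(1,0)] -> total=2
Click 3 (4,0) count=0: revealed 6 new [(3,0) (3,1) (4,0) (4,1) (5,0) (5,1)] -> total=8

Answer: 8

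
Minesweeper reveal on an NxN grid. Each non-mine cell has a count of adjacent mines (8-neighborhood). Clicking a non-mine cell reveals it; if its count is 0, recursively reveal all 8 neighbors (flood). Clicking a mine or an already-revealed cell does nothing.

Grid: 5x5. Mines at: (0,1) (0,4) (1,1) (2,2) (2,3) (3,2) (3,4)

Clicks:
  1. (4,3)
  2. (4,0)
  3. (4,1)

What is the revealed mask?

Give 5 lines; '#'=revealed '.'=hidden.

Answer: .....
.....
##...
##...
##.#.

Derivation:
Click 1 (4,3) count=2: revealed 1 new [(4,3)] -> total=1
Click 2 (4,0) count=0: revealed 6 new [(2,0) (2,1) (3,0) (3,1) (4,0) (4,1)] -> total=7
Click 3 (4,1) count=1: revealed 0 new [(none)] -> total=7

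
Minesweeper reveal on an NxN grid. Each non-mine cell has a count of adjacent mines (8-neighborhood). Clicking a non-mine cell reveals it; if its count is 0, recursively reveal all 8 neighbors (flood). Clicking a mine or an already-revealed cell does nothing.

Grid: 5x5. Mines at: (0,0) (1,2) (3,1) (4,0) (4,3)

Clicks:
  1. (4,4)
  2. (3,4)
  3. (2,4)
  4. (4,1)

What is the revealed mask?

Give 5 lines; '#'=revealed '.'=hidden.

Answer: ...##
...##
...##
...##
.#..#

Derivation:
Click 1 (4,4) count=1: revealed 1 new [(4,4)] -> total=1
Click 2 (3,4) count=1: revealed 1 new [(3,4)] -> total=2
Click 3 (2,4) count=0: revealed 7 new [(0,3) (0,4) (1,3) (1,4) (2,3) (2,4) (3,3)] -> total=9
Click 4 (4,1) count=2: revealed 1 new [(4,1)] -> total=10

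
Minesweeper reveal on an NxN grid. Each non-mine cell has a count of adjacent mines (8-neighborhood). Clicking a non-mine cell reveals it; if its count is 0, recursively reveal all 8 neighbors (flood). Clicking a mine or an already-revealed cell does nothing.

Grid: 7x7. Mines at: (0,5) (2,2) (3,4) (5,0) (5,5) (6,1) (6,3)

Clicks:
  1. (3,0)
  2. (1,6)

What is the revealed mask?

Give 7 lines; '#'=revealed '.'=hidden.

Answer: #####..
#####.#
##.....
##.....
##.....
.......
.......

Derivation:
Click 1 (3,0) count=0: revealed 16 new [(0,0) (0,1) (0,2) (0,3) (0,4) (1,0) (1,1) (1,2) (1,3) (1,4) (2,0) (2,1) (3,0) (3,1) (4,0) (4,1)] -> total=16
Click 2 (1,6) count=1: revealed 1 new [(1,6)] -> total=17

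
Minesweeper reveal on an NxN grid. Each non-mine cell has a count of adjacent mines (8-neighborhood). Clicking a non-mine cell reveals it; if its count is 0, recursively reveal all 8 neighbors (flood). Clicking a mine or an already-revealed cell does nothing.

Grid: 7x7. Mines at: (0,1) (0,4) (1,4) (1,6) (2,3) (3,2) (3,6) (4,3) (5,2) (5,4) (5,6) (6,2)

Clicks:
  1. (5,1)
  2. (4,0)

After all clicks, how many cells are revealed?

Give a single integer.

Click 1 (5,1) count=2: revealed 1 new [(5,1)] -> total=1
Click 2 (4,0) count=0: revealed 11 new [(1,0) (1,1) (2,0) (2,1) (3,0) (3,1) (4,0) (4,1) (5,0) (6,0) (6,1)] -> total=12

Answer: 12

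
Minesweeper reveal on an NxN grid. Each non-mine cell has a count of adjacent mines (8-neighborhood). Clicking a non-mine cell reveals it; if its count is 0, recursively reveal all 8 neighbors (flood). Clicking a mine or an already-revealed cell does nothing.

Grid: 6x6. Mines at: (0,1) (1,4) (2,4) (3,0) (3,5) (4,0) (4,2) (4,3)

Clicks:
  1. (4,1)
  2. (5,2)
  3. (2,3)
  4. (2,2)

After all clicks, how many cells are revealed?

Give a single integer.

Click 1 (4,1) count=3: revealed 1 new [(4,1)] -> total=1
Click 2 (5,2) count=2: revealed 1 new [(5,2)] -> total=2
Click 3 (2,3) count=2: revealed 1 new [(2,3)] -> total=3
Click 4 (2,2) count=0: revealed 8 new [(1,1) (1,2) (1,3) (2,1) (2,2) (3,1) (3,2) (3,3)] -> total=11

Answer: 11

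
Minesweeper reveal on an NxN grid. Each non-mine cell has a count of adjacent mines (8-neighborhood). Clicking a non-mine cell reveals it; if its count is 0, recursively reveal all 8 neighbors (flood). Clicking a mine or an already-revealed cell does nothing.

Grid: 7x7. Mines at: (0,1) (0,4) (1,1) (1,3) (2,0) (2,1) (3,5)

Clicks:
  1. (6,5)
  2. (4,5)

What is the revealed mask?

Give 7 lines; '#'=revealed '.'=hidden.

Click 1 (6,5) count=0: revealed 29 new [(2,2) (2,3) (2,4) (3,0) (3,1) (3,2) (3,3) (3,4) (4,0) (4,1) (4,2) (4,3) (4,4) (4,5) (4,6) (5,0) (5,1) (5,2) (5,3) (5,4) (5,5) (5,6) (6,0) (6,1) (6,2) (6,3) (6,4) (6,5) (6,6)] -> total=29
Click 2 (4,5) count=1: revealed 0 new [(none)] -> total=29

Answer: .......
.......
..###..
#####..
#######
#######
#######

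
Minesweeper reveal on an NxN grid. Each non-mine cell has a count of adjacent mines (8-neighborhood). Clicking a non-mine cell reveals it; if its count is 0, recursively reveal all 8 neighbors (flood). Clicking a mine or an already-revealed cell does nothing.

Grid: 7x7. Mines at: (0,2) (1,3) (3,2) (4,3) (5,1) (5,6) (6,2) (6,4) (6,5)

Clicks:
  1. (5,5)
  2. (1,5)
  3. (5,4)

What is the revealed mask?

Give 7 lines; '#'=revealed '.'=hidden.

Answer: ....###
....###
....###
....###
....###
....##.
.......

Derivation:
Click 1 (5,5) count=3: revealed 1 new [(5,5)] -> total=1
Click 2 (1,5) count=0: revealed 15 new [(0,4) (0,5) (0,6) (1,4) (1,5) (1,6) (2,4) (2,5) (2,6) (3,4) (3,5) (3,6) (4,4) (4,5) (4,6)] -> total=16
Click 3 (5,4) count=3: revealed 1 new [(5,4)] -> total=17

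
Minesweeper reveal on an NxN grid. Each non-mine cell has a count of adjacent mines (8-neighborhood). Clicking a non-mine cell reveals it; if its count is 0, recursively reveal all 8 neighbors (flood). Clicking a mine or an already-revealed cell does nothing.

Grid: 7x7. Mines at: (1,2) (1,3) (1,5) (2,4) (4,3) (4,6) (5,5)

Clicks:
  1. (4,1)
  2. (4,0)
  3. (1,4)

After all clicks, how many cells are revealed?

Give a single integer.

Answer: 24

Derivation:
Click 1 (4,1) count=0: revealed 23 new [(0,0) (0,1) (1,0) (1,1) (2,0) (2,1) (2,2) (3,0) (3,1) (3,2) (4,0) (4,1) (4,2) (5,0) (5,1) (5,2) (5,3) (5,4) (6,0) (6,1) (6,2) (6,3) (6,4)] -> total=23
Click 2 (4,0) count=0: revealed 0 new [(none)] -> total=23
Click 3 (1,4) count=3: revealed 1 new [(1,4)] -> total=24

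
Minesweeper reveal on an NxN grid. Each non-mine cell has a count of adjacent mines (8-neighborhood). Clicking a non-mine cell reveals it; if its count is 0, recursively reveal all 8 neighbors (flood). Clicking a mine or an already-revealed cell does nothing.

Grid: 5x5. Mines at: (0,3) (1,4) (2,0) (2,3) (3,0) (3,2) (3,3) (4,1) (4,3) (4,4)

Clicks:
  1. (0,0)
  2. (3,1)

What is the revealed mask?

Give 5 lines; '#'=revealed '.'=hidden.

Click 1 (0,0) count=0: revealed 6 new [(0,0) (0,1) (0,2) (1,0) (1,1) (1,2)] -> total=6
Click 2 (3,1) count=4: revealed 1 new [(3,1)] -> total=7

Answer: ###..
###..
.....
.#...
.....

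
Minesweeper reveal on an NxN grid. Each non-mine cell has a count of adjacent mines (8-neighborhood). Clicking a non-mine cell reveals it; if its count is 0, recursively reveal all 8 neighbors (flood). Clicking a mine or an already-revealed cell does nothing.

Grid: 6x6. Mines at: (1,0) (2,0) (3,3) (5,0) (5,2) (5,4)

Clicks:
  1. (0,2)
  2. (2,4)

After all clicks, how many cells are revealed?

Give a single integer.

Answer: 19

Derivation:
Click 1 (0,2) count=0: revealed 19 new [(0,1) (0,2) (0,3) (0,4) (0,5) (1,1) (1,2) (1,3) (1,4) (1,5) (2,1) (2,2) (2,3) (2,4) (2,5) (3,4) (3,5) (4,4) (4,5)] -> total=19
Click 2 (2,4) count=1: revealed 0 new [(none)] -> total=19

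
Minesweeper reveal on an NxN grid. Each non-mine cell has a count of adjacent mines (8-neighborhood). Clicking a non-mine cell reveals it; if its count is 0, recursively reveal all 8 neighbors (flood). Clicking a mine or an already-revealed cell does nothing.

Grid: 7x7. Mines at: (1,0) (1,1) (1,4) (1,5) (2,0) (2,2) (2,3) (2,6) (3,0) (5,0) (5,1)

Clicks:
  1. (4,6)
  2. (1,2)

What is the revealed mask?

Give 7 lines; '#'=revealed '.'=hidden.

Click 1 (4,6) count=0: revealed 20 new [(3,2) (3,3) (3,4) (3,5) (3,6) (4,2) (4,3) (4,4) (4,5) (4,6) (5,2) (5,3) (5,4) (5,5) (5,6) (6,2) (6,3) (6,4) (6,5) (6,6)] -> total=20
Click 2 (1,2) count=3: revealed 1 new [(1,2)] -> total=21

Answer: .......
..#....
.......
..#####
..#####
..#####
..#####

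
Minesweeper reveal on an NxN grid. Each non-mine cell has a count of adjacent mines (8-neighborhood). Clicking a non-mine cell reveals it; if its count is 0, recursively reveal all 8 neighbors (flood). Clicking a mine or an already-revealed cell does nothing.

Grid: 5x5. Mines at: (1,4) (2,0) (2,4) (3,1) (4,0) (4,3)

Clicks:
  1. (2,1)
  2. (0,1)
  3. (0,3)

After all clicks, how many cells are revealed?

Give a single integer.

Answer: 11

Derivation:
Click 1 (2,1) count=2: revealed 1 new [(2,1)] -> total=1
Click 2 (0,1) count=0: revealed 10 new [(0,0) (0,1) (0,2) (0,3) (1,0) (1,1) (1,2) (1,3) (2,2) (2,3)] -> total=11
Click 3 (0,3) count=1: revealed 0 new [(none)] -> total=11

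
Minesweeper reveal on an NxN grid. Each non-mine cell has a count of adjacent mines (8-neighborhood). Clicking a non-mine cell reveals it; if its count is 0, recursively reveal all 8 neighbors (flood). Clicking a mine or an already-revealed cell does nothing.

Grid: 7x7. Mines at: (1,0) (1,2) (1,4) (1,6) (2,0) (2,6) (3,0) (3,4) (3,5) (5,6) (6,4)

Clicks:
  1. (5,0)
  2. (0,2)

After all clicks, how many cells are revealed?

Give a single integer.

Answer: 19

Derivation:
Click 1 (5,0) count=0: revealed 18 new [(2,1) (2,2) (2,3) (3,1) (3,2) (3,3) (4,0) (4,1) (4,2) (4,3) (5,0) (5,1) (5,2) (5,3) (6,0) (6,1) (6,2) (6,3)] -> total=18
Click 2 (0,2) count=1: revealed 1 new [(0,2)] -> total=19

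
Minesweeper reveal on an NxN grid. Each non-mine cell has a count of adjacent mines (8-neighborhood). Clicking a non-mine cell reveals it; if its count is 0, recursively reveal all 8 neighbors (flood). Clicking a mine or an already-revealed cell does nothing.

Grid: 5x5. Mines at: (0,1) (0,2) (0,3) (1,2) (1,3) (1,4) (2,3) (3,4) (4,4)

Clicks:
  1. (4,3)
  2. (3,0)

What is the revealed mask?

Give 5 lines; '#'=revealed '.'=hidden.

Click 1 (4,3) count=2: revealed 1 new [(4,3)] -> total=1
Click 2 (3,0) count=0: revealed 12 new [(1,0) (1,1) (2,0) (2,1) (2,2) (3,0) (3,1) (3,2) (3,3) (4,0) (4,1) (4,2)] -> total=13

Answer: .....
##...
###..
####.
####.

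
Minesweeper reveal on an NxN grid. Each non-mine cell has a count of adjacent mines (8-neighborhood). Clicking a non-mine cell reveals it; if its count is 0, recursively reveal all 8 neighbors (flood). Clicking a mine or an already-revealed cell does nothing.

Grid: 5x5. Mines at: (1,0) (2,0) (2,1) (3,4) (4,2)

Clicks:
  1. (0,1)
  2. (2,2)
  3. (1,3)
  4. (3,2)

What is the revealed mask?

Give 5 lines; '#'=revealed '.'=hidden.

Answer: .####
.####
..###
..#..
.....

Derivation:
Click 1 (0,1) count=1: revealed 1 new [(0,1)] -> total=1
Click 2 (2,2) count=1: revealed 1 new [(2,2)] -> total=2
Click 3 (1,3) count=0: revealed 9 new [(0,2) (0,3) (0,4) (1,1) (1,2) (1,3) (1,4) (2,3) (2,4)] -> total=11
Click 4 (3,2) count=2: revealed 1 new [(3,2)] -> total=12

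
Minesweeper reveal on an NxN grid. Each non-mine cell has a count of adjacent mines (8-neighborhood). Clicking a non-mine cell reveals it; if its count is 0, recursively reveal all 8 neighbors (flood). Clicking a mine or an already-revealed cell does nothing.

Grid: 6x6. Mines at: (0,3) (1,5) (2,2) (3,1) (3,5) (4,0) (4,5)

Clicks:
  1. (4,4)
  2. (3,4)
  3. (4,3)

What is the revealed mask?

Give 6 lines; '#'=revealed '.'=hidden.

Click 1 (4,4) count=2: revealed 1 new [(4,4)] -> total=1
Click 2 (3,4) count=2: revealed 1 new [(3,4)] -> total=2
Click 3 (4,3) count=0: revealed 9 new [(3,2) (3,3) (4,1) (4,2) (4,3) (5,1) (5,2) (5,3) (5,4)] -> total=11

Answer: ......
......
......
..###.
.####.
.####.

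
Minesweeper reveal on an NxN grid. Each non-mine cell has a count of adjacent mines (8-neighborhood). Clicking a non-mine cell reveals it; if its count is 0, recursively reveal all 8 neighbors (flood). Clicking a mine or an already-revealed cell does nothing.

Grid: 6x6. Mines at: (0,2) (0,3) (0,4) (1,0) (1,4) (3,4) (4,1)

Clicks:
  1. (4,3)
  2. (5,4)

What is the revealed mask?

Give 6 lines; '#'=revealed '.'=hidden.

Click 1 (4,3) count=1: revealed 1 new [(4,3)] -> total=1
Click 2 (5,4) count=0: revealed 7 new [(4,2) (4,4) (4,5) (5,2) (5,3) (5,4) (5,5)] -> total=8

Answer: ......
......
......
......
..####
..####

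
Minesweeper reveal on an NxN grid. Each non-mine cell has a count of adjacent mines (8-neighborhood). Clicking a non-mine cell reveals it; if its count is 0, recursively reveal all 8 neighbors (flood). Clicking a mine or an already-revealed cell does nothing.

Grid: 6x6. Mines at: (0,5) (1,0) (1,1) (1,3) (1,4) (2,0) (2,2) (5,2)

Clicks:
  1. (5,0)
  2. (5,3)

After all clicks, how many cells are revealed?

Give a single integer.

Click 1 (5,0) count=0: revealed 6 new [(3,0) (3,1) (4,0) (4,1) (5,0) (5,1)] -> total=6
Click 2 (5,3) count=1: revealed 1 new [(5,3)] -> total=7

Answer: 7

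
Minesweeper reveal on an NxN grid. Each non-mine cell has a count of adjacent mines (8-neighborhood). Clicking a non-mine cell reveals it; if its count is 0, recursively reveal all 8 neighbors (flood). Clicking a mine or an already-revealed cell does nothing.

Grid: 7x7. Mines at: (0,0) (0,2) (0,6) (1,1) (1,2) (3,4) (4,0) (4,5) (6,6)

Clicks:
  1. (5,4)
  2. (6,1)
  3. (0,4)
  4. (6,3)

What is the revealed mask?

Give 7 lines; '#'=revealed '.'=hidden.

Answer: ...###.
...###.
.#####.
.###...
.####..
######.
######.

Derivation:
Click 1 (5,4) count=1: revealed 1 new [(5,4)] -> total=1
Click 2 (6,1) count=0: revealed 21 new [(2,1) (2,2) (2,3) (3,1) (3,2) (3,3) (4,1) (4,2) (4,3) (4,4) (5,0) (5,1) (5,2) (5,3) (5,5) (6,0) (6,1) (6,2) (6,3) (6,4) (6,5)] -> total=22
Click 3 (0,4) count=0: revealed 8 new [(0,3) (0,4) (0,5) (1,3) (1,4) (1,5) (2,4) (2,5)] -> total=30
Click 4 (6,3) count=0: revealed 0 new [(none)] -> total=30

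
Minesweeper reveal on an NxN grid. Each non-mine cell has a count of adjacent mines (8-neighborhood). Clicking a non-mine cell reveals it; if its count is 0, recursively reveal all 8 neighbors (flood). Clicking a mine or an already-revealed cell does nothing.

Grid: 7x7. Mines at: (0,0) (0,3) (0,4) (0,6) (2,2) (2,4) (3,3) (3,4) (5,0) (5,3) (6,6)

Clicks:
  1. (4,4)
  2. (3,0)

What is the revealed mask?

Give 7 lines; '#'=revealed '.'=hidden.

Click 1 (4,4) count=3: revealed 1 new [(4,4)] -> total=1
Click 2 (3,0) count=0: revealed 8 new [(1,0) (1,1) (2,0) (2,1) (3,0) (3,1) (4,0) (4,1)] -> total=9

Answer: .......
##.....
##.....
##.....
##..#..
.......
.......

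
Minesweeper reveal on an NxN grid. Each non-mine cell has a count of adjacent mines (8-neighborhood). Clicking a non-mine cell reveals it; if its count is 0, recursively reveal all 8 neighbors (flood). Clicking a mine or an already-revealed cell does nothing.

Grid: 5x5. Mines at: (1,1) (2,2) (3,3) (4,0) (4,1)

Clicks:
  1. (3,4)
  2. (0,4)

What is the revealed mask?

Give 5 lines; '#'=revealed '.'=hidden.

Click 1 (3,4) count=1: revealed 1 new [(3,4)] -> total=1
Click 2 (0,4) count=0: revealed 8 new [(0,2) (0,3) (0,4) (1,2) (1,3) (1,4) (2,3) (2,4)] -> total=9

Answer: ..###
..###
...##
....#
.....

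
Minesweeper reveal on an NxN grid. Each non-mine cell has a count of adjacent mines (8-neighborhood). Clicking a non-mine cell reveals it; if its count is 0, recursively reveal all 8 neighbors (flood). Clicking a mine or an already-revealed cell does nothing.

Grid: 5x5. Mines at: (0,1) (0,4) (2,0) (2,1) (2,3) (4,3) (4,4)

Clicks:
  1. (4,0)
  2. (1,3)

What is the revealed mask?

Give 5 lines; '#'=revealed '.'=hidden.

Answer: .....
...#.
.....
###..
###..

Derivation:
Click 1 (4,0) count=0: revealed 6 new [(3,0) (3,1) (3,2) (4,0) (4,1) (4,2)] -> total=6
Click 2 (1,3) count=2: revealed 1 new [(1,3)] -> total=7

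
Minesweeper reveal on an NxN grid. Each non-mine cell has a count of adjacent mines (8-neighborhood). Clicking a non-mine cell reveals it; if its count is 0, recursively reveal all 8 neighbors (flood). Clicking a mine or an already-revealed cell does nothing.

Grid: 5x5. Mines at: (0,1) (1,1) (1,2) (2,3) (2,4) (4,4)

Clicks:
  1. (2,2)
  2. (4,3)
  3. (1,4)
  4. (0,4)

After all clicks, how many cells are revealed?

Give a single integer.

Click 1 (2,2) count=3: revealed 1 new [(2,2)] -> total=1
Click 2 (4,3) count=1: revealed 1 new [(4,3)] -> total=2
Click 3 (1,4) count=2: revealed 1 new [(1,4)] -> total=3
Click 4 (0,4) count=0: revealed 3 new [(0,3) (0,4) (1,3)] -> total=6

Answer: 6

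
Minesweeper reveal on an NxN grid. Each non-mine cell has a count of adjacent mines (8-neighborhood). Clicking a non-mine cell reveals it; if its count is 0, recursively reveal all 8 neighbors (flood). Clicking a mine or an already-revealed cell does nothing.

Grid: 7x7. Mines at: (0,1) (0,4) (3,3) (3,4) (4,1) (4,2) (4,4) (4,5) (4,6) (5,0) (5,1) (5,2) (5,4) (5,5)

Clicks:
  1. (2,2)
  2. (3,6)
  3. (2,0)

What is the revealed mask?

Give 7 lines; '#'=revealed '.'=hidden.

Click 1 (2,2) count=1: revealed 1 new [(2,2)] -> total=1
Click 2 (3,6) count=2: revealed 1 new [(3,6)] -> total=2
Click 3 (2,0) count=0: revealed 8 new [(1,0) (1,1) (1,2) (2,0) (2,1) (3,0) (3,1) (3,2)] -> total=10

Answer: .......
###....
###....
###...#
.......
.......
.......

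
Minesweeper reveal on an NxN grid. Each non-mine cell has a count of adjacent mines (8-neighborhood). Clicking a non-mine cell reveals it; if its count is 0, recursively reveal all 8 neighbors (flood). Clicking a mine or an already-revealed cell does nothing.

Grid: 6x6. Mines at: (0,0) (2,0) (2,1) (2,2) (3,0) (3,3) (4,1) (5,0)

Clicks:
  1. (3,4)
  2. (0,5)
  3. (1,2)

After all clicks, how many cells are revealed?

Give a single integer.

Answer: 23

Derivation:
Click 1 (3,4) count=1: revealed 1 new [(3,4)] -> total=1
Click 2 (0,5) count=0: revealed 22 new [(0,1) (0,2) (0,3) (0,4) (0,5) (1,1) (1,2) (1,3) (1,4) (1,5) (2,3) (2,4) (2,5) (3,5) (4,2) (4,3) (4,4) (4,5) (5,2) (5,3) (5,4) (5,5)] -> total=23
Click 3 (1,2) count=2: revealed 0 new [(none)] -> total=23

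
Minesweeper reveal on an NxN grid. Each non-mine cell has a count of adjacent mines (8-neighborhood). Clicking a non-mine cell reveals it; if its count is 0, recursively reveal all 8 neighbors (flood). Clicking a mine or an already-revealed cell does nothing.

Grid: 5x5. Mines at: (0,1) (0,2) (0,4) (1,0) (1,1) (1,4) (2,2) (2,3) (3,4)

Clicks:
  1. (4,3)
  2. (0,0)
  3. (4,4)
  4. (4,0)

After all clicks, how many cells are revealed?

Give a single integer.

Click 1 (4,3) count=1: revealed 1 new [(4,3)] -> total=1
Click 2 (0,0) count=3: revealed 1 new [(0,0)] -> total=2
Click 3 (4,4) count=1: revealed 1 new [(4,4)] -> total=3
Click 4 (4,0) count=0: revealed 9 new [(2,0) (2,1) (3,0) (3,1) (3,2) (3,3) (4,0) (4,1) (4,2)] -> total=12

Answer: 12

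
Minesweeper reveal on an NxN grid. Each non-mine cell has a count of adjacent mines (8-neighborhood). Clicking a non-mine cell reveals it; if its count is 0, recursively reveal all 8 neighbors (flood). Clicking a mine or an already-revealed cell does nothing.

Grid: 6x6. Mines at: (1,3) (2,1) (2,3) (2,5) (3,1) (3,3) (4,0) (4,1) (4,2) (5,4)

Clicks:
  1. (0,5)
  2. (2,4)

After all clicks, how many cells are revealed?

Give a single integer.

Click 1 (0,5) count=0: revealed 4 new [(0,4) (0,5) (1,4) (1,5)] -> total=4
Click 2 (2,4) count=4: revealed 1 new [(2,4)] -> total=5

Answer: 5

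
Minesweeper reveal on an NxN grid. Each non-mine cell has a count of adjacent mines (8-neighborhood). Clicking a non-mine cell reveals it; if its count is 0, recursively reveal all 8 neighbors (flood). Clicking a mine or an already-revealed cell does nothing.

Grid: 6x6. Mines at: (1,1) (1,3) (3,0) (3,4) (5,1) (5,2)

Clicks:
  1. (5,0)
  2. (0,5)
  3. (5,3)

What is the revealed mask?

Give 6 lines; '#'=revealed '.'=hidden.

Answer: ....##
....##
....##
......
......
#..#..

Derivation:
Click 1 (5,0) count=1: revealed 1 new [(5,0)] -> total=1
Click 2 (0,5) count=0: revealed 6 new [(0,4) (0,5) (1,4) (1,5) (2,4) (2,5)] -> total=7
Click 3 (5,3) count=1: revealed 1 new [(5,3)] -> total=8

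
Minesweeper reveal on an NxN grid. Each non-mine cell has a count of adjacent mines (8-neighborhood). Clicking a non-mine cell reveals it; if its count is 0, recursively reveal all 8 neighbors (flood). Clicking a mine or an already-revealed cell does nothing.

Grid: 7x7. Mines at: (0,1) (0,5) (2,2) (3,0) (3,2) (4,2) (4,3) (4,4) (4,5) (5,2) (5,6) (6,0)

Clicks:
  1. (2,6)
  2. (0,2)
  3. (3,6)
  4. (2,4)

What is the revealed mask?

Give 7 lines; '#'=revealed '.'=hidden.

Answer: ..#....
...####
...####
...####
.......
.......
.......

Derivation:
Click 1 (2,6) count=0: revealed 12 new [(1,3) (1,4) (1,5) (1,6) (2,3) (2,4) (2,5) (2,6) (3,3) (3,4) (3,5) (3,6)] -> total=12
Click 2 (0,2) count=1: revealed 1 new [(0,2)] -> total=13
Click 3 (3,6) count=1: revealed 0 new [(none)] -> total=13
Click 4 (2,4) count=0: revealed 0 new [(none)] -> total=13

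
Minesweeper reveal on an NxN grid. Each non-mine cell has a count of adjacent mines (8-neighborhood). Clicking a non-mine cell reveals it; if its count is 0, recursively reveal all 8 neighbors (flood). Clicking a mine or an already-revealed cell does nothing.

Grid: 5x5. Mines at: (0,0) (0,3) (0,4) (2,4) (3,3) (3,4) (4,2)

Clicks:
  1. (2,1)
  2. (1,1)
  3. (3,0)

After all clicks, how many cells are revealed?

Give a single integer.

Click 1 (2,1) count=0: revealed 11 new [(1,0) (1,1) (1,2) (2,0) (2,1) (2,2) (3,0) (3,1) (3,2) (4,0) (4,1)] -> total=11
Click 2 (1,1) count=1: revealed 0 new [(none)] -> total=11
Click 3 (3,0) count=0: revealed 0 new [(none)] -> total=11

Answer: 11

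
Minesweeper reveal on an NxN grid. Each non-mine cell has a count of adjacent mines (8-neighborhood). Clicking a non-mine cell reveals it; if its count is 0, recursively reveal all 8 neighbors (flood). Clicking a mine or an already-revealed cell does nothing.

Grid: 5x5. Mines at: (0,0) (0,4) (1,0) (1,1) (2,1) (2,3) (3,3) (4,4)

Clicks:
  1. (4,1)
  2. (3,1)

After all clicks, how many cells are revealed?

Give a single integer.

Click 1 (4,1) count=0: revealed 6 new [(3,0) (3,1) (3,2) (4,0) (4,1) (4,2)] -> total=6
Click 2 (3,1) count=1: revealed 0 new [(none)] -> total=6

Answer: 6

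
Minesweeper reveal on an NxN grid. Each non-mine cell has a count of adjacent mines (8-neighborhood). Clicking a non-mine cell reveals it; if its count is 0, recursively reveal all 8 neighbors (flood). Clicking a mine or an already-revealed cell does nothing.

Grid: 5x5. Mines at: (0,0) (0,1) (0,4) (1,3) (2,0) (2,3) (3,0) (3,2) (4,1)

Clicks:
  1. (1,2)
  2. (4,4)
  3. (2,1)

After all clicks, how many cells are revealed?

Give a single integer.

Click 1 (1,2) count=3: revealed 1 new [(1,2)] -> total=1
Click 2 (4,4) count=0: revealed 4 new [(3,3) (3,4) (4,3) (4,4)] -> total=5
Click 3 (2,1) count=3: revealed 1 new [(2,1)] -> total=6

Answer: 6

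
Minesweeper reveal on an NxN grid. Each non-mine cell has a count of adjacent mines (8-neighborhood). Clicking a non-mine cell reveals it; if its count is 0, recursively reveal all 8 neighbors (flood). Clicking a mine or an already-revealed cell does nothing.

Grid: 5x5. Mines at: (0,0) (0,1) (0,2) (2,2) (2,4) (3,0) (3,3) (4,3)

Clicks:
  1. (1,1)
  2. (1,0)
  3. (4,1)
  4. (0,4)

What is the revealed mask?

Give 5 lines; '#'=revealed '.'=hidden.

Click 1 (1,1) count=4: revealed 1 new [(1,1)] -> total=1
Click 2 (1,0) count=2: revealed 1 new [(1,0)] -> total=2
Click 3 (4,1) count=1: revealed 1 new [(4,1)] -> total=3
Click 4 (0,4) count=0: revealed 4 new [(0,3) (0,4) (1,3) (1,4)] -> total=7

Answer: ...##
##.##
.....
.....
.#...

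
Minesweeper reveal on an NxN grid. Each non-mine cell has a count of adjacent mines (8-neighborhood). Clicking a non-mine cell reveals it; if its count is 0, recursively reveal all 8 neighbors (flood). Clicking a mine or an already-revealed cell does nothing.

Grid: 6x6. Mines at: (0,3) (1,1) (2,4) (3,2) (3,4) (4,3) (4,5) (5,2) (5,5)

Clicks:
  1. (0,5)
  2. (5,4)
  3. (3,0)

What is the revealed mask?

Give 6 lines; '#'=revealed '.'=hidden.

Answer: ....##
....##
##....
##....
##....
##..#.

Derivation:
Click 1 (0,5) count=0: revealed 4 new [(0,4) (0,5) (1,4) (1,5)] -> total=4
Click 2 (5,4) count=3: revealed 1 new [(5,4)] -> total=5
Click 3 (3,0) count=0: revealed 8 new [(2,0) (2,1) (3,0) (3,1) (4,0) (4,1) (5,0) (5,1)] -> total=13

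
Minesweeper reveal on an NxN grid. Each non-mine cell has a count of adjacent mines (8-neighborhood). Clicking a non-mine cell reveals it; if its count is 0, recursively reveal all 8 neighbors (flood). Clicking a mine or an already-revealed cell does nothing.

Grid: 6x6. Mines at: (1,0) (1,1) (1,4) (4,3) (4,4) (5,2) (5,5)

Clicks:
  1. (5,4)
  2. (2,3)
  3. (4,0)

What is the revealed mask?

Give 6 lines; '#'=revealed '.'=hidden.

Answer: ......
......
####..
###...
###...
##..#.

Derivation:
Click 1 (5,4) count=3: revealed 1 new [(5,4)] -> total=1
Click 2 (2,3) count=1: revealed 1 new [(2,3)] -> total=2
Click 3 (4,0) count=0: revealed 11 new [(2,0) (2,1) (2,2) (3,0) (3,1) (3,2) (4,0) (4,1) (4,2) (5,0) (5,1)] -> total=13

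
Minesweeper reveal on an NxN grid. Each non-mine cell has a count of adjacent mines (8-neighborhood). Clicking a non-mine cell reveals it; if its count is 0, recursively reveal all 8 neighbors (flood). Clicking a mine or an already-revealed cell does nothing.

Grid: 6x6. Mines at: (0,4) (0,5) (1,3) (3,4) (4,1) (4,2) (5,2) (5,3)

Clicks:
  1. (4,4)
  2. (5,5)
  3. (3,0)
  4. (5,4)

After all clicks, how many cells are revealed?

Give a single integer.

Answer: 5

Derivation:
Click 1 (4,4) count=2: revealed 1 new [(4,4)] -> total=1
Click 2 (5,5) count=0: revealed 3 new [(4,5) (5,4) (5,5)] -> total=4
Click 3 (3,0) count=1: revealed 1 new [(3,0)] -> total=5
Click 4 (5,4) count=1: revealed 0 new [(none)] -> total=5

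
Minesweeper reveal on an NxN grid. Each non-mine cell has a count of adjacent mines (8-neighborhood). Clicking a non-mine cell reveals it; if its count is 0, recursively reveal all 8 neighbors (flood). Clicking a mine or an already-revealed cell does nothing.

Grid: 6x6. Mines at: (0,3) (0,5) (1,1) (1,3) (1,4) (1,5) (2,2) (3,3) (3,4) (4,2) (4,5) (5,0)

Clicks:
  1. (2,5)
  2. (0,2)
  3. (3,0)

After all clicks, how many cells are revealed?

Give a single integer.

Answer: 8

Derivation:
Click 1 (2,5) count=3: revealed 1 new [(2,5)] -> total=1
Click 2 (0,2) count=3: revealed 1 new [(0,2)] -> total=2
Click 3 (3,0) count=0: revealed 6 new [(2,0) (2,1) (3,0) (3,1) (4,0) (4,1)] -> total=8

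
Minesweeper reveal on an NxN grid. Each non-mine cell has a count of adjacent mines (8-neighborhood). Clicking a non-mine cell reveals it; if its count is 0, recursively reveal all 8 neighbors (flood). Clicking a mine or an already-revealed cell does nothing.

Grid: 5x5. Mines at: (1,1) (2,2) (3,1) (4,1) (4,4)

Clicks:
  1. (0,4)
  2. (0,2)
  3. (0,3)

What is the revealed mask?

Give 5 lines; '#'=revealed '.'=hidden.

Click 1 (0,4) count=0: revealed 10 new [(0,2) (0,3) (0,4) (1,2) (1,3) (1,4) (2,3) (2,4) (3,3) (3,4)] -> total=10
Click 2 (0,2) count=1: revealed 0 new [(none)] -> total=10
Click 3 (0,3) count=0: revealed 0 new [(none)] -> total=10

Answer: ..###
..###
...##
...##
.....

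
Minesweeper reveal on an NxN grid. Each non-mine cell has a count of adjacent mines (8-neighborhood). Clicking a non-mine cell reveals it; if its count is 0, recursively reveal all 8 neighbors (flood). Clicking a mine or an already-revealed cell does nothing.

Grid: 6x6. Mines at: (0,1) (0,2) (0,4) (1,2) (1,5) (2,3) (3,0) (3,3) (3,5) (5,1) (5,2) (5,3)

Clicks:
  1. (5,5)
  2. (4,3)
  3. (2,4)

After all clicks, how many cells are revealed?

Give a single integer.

Answer: 6

Derivation:
Click 1 (5,5) count=0: revealed 4 new [(4,4) (4,5) (5,4) (5,5)] -> total=4
Click 2 (4,3) count=3: revealed 1 new [(4,3)] -> total=5
Click 3 (2,4) count=4: revealed 1 new [(2,4)] -> total=6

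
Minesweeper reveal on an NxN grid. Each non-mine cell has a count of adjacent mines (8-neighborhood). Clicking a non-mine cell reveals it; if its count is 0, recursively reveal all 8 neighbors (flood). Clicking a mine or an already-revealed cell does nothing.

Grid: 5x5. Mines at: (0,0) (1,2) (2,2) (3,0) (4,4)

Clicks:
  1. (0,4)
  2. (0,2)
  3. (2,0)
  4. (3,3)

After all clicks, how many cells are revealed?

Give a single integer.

Click 1 (0,4) count=0: revealed 8 new [(0,3) (0,4) (1,3) (1,4) (2,3) (2,4) (3,3) (3,4)] -> total=8
Click 2 (0,2) count=1: revealed 1 new [(0,2)] -> total=9
Click 3 (2,0) count=1: revealed 1 new [(2,0)] -> total=10
Click 4 (3,3) count=2: revealed 0 new [(none)] -> total=10

Answer: 10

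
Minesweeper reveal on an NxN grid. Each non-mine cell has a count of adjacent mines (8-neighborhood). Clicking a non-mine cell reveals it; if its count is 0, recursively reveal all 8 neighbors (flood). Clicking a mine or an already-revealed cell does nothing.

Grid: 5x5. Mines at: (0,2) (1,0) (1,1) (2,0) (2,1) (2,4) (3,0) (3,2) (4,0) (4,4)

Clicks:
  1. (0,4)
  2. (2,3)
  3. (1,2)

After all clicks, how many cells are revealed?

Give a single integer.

Click 1 (0,4) count=0: revealed 4 new [(0,3) (0,4) (1,3) (1,4)] -> total=4
Click 2 (2,3) count=2: revealed 1 new [(2,3)] -> total=5
Click 3 (1,2) count=3: revealed 1 new [(1,2)] -> total=6

Answer: 6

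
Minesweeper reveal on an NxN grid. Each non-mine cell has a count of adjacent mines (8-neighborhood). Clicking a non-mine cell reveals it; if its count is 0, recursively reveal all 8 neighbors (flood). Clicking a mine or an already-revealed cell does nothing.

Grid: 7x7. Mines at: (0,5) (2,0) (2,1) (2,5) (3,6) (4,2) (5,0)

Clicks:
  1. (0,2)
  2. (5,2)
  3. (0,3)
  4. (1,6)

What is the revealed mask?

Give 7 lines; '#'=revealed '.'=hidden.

Click 1 (0,2) count=0: revealed 16 new [(0,0) (0,1) (0,2) (0,3) (0,4) (1,0) (1,1) (1,2) (1,3) (1,4) (2,2) (2,3) (2,4) (3,2) (3,3) (3,4)] -> total=16
Click 2 (5,2) count=1: revealed 1 new [(5,2)] -> total=17
Click 3 (0,3) count=0: revealed 0 new [(none)] -> total=17
Click 4 (1,6) count=2: revealed 1 new [(1,6)] -> total=18

Answer: #####..
#####.#
..###..
..###..
.......
..#....
.......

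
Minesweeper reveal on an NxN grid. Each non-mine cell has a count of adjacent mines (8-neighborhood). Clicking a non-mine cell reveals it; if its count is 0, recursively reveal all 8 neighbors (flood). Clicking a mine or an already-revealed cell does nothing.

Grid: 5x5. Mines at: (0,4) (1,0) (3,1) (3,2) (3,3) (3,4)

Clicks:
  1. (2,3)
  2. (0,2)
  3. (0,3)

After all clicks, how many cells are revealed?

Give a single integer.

Answer: 9

Derivation:
Click 1 (2,3) count=3: revealed 1 new [(2,3)] -> total=1
Click 2 (0,2) count=0: revealed 8 new [(0,1) (0,2) (0,3) (1,1) (1,2) (1,3) (2,1) (2,2)] -> total=9
Click 3 (0,3) count=1: revealed 0 new [(none)] -> total=9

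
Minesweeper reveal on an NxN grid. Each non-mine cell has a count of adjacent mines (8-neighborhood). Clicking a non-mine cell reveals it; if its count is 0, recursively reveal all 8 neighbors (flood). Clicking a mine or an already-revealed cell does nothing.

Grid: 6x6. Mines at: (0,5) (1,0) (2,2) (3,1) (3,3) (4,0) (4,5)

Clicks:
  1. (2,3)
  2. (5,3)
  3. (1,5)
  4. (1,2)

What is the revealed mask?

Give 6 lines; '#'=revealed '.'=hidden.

Click 1 (2,3) count=2: revealed 1 new [(2,3)] -> total=1
Click 2 (5,3) count=0: revealed 8 new [(4,1) (4,2) (4,3) (4,4) (5,1) (5,2) (5,3) (5,4)] -> total=9
Click 3 (1,5) count=1: revealed 1 new [(1,5)] -> total=10
Click 4 (1,2) count=1: revealed 1 new [(1,2)] -> total=11

Answer: ......
..#..#
...#..
......
.####.
.####.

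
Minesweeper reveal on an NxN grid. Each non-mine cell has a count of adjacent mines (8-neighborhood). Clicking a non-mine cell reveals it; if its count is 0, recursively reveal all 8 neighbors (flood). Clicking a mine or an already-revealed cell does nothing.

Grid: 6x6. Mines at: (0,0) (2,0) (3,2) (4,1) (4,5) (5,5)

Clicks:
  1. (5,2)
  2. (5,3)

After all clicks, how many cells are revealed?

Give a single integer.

Click 1 (5,2) count=1: revealed 1 new [(5,2)] -> total=1
Click 2 (5,3) count=0: revealed 5 new [(4,2) (4,3) (4,4) (5,3) (5,4)] -> total=6

Answer: 6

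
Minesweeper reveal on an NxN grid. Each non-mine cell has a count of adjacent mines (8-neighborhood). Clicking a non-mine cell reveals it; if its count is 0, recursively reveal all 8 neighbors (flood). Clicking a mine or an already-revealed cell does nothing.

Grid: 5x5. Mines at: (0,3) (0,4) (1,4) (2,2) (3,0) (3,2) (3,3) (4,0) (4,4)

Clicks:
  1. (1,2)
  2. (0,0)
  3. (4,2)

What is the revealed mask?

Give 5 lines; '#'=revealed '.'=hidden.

Answer: ###..
###..
##...
.....
..#..

Derivation:
Click 1 (1,2) count=2: revealed 1 new [(1,2)] -> total=1
Click 2 (0,0) count=0: revealed 7 new [(0,0) (0,1) (0,2) (1,0) (1,1) (2,0) (2,1)] -> total=8
Click 3 (4,2) count=2: revealed 1 new [(4,2)] -> total=9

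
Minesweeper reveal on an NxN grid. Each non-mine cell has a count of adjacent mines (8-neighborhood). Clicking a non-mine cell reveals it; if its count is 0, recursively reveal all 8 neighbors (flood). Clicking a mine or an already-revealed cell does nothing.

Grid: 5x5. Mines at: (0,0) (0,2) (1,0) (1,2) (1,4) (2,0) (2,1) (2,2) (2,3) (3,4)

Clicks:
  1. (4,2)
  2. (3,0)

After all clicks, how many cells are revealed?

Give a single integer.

Click 1 (4,2) count=0: revealed 8 new [(3,0) (3,1) (3,2) (3,3) (4,0) (4,1) (4,2) (4,3)] -> total=8
Click 2 (3,0) count=2: revealed 0 new [(none)] -> total=8

Answer: 8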